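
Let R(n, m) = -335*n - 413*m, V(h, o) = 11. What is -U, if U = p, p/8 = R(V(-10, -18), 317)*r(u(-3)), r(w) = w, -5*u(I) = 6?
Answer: -6461088/5 ≈ -1.2922e+6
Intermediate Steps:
u(I) = -6/5 (u(I) = -⅕*6 = -6/5)
R(n, m) = -413*m - 335*n
p = 6461088/5 (p = 8*((-413*317 - 335*11)*(-6/5)) = 8*((-130921 - 3685)*(-6/5)) = 8*(-134606*(-6/5)) = 8*(807636/5) = 6461088/5 ≈ 1.2922e+6)
U = 6461088/5 ≈ 1.2922e+6
-U = -1*6461088/5 = -6461088/5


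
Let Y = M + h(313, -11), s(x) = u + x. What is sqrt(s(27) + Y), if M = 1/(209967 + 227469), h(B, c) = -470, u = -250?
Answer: I*sqrt(3683492379197)/72906 ≈ 26.325*I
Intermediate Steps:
M = 1/437436 ≈ 2.2860e-6
s(x) = -250 + x
Y = -205594919/437436 (Y = 1/437436 - 470 = -205594919/437436 ≈ -470.00)
sqrt(s(27) + Y) = sqrt((-250 + 27) - 205594919/437436) = sqrt(-223 - 205594919/437436) = sqrt(-303143147/437436) = I*sqrt(3683492379197)/72906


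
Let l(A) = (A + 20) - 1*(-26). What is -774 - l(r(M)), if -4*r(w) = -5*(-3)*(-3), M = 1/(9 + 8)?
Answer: -3325/4 ≈ -831.25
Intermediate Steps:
M = 1/17 ≈ 0.058824
r(w) = 45/4 (r(w) = -(-5*(-3))*(-3)/4 = -15*(-3)/4 = -¼*(-45) = 45/4)
l(A) = 46 + A (l(A) = (20 + A) + 26 = 46 + A)
-774 - l(r(M)) = -774 - (46 + 45/4) = -774 - 1*229/4 = -774 - 229/4 = -3325/4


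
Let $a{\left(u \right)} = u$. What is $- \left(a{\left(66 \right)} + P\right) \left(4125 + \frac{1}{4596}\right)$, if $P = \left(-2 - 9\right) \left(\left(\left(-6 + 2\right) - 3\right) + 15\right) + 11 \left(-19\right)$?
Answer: $\frac{1459804577}{1532} \approx 9.5288 \cdot 10^{5}$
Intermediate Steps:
$P = -297$ ($P = - 11 \left(\left(-4 - 3\right) + 15\right) - 209 = - 11 \left(-7 + 15\right) - 209 = \left(-11\right) 8 - 209 = -88 - 209 = -297$)
$- \left(a{\left(66 \right)} + P\right) \left(4125 + \frac{1}{4596}\right) = - \left(66 - 297\right) \left(4125 + \frac{1}{4596}\right) = - \left(-231\right) \left(4125 + \frac{1}{4596}\right) = - \frac{\left(-231\right) 18958501}{4596} = \left(-1\right) \left(- \frac{1459804577}{1532}\right) = \frac{1459804577}{1532}$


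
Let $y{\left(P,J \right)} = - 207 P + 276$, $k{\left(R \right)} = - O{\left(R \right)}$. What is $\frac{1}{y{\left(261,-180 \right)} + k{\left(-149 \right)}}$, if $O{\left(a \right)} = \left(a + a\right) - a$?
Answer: $- \frac{1}{53602} \approx -1.8656 \cdot 10^{-5}$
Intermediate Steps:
$O{\left(a \right)} = a$ ($O{\left(a \right)} = 2 a - a = a$)
$k{\left(R \right)} = - R$
$y{\left(P,J \right)} = 276 - 207 P$
$\frac{1}{y{\left(261,-180 \right)} + k{\left(-149 \right)}} = \frac{1}{\left(276 - 54027\right) - -149} = \frac{1}{\left(276 - 54027\right) + 149} = \frac{1}{-53751 + 149} = \frac{1}{-53602} = - \frac{1}{53602}$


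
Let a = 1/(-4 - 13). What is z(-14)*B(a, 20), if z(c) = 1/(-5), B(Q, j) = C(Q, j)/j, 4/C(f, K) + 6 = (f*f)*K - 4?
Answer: 289/71750 ≈ 0.0040279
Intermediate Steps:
C(f, K) = 4/(-10 + K*f**2) (C(f, K) = 4/(-6 + ((f*f)*K - 4)) = 4/(-6 + (f**2*K - 4)) = 4/(-6 + (K*f**2 - 4)) = 4/(-6 + (-4 + K*f**2)) = 4/(-10 + K*f**2))
a = -1/17 (a = 1/(-17) = -1/17 ≈ -0.058824)
B(Q, j) = 4/(j*(-10 + j*Q**2)) (B(Q, j) = (4/(-10 + j*Q**2))/j = 4/(j*(-10 + j*Q**2)))
z(c) = -1/5
z(-14)*B(a, 20) = -4/(5*20*(-10 + 20*(-1/17)**2)) = -4/(5*20*(-10 + 20*(1/289))) = -4/(5*20*(-10 + 20/289)) = -4/(5*20*(-2870/289)) = -4*(-289)/(5*20*2870) = -1/5*(-289/14350) = 289/71750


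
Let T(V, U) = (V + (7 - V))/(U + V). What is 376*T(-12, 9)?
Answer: -2632/3 ≈ -877.33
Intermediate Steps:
T(V, U) = 7/(U + V)
376*T(-12, 9) = 376*(7/(9 - 12)) = 376*(7/(-3)) = 376*(7*(-⅓)) = 376*(-7/3) = -2632/3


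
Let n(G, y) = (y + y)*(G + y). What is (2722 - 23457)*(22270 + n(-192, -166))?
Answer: -2926247610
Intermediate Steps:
n(G, y) = 2*y*(G + y) (n(G, y) = (2*y)*(G + y) = 2*y*(G + y))
(2722 - 23457)*(22270 + n(-192, -166)) = (2722 - 23457)*(22270 + 2*(-166)*(-192 - 166)) = -20735*(22270 + 2*(-166)*(-358)) = -20735*(22270 + 118856) = -20735*141126 = -2926247610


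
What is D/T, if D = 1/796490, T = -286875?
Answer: -1/228493068750 ≈ -4.3765e-12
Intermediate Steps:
D = 1/796490 ≈ 1.2555e-6
D/T = (1/796490)/(-286875) = (1/796490)*(-1/286875) = -1/228493068750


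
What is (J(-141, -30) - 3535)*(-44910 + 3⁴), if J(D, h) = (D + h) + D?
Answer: 172457163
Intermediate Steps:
J(D, h) = h + 2*D
(J(-141, -30) - 3535)*(-44910 + 3⁴) = ((-30 + 2*(-141)) - 3535)*(-44910 + 3⁴) = ((-30 - 282) - 3535)*(-44910 + 81) = (-312 - 3535)*(-44829) = -3847*(-44829) = 172457163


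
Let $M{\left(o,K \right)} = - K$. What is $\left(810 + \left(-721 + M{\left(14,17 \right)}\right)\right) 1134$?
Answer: $81648$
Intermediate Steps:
$\left(810 + \left(-721 + M{\left(14,17 \right)}\right)\right) 1134 = \left(810 - 738\right) 1134 = 72 \cdot 1134 = 81648$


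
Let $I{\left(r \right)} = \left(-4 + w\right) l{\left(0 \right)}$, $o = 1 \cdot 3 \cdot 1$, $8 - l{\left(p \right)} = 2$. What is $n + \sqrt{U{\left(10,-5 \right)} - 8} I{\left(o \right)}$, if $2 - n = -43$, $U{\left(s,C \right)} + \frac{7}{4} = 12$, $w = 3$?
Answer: $36$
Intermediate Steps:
$U{\left(s,C \right)} = \frac{41}{4}$ ($U{\left(s,C \right)} = - \frac{7}{4} + 12 = \frac{41}{4}$)
$l{\left(p \right)} = 6$ ($l{\left(p \right)} = 8 - 2 = 6$)
$n = 45$ ($n = 2 - -43 = 2 + 43 = 45$)
$o = 3$ ($o = 3 \cdot 1 = 3$)
$I{\left(r \right)} = -6$ ($I{\left(r \right)} = \left(-4 + 3\right) 6 = \left(-1\right) 6 = -6$)
$n + \sqrt{U{\left(10,-5 \right)} - 8} I{\left(o \right)} = 45 + \sqrt{\frac{41}{4} - 8} \left(-6\right) = 45 + \sqrt{\frac{9}{4}} \left(-6\right) = 45 + \frac{3}{2} \left(-6\right) = 45 - 9 = 36$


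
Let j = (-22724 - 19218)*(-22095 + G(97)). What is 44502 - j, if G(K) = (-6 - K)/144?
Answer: -66721967149/72 ≈ -9.2669e+8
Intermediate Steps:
G(K) = -1/24 - K/144 (G(K) = (-6 - K)*(1/144) = -1/24 - K/144)
j = 66725171293/72 (j = (-22724 - 19218)*(-22095 + (-1/24 - 1/144*97)) = -41942*(-22095 + (-1/24 - 97/144)) = -41942*(-22095 - 103/144) = -41942*(-3181783/144) = 66725171293/72 ≈ 9.2674e+8)
44502 - j = 44502 - 1*66725171293/72 = 44502 - 66725171293/72 = -66721967149/72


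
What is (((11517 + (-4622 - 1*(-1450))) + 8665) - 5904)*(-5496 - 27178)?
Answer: -362877444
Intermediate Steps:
(((11517 + (-4622 - 1*(-1450))) + 8665) - 5904)*(-5496 - 27178) = (((11517 + (-4622 + 1450)) + 8665) - 5904)*(-32674) = (((11517 - 3172) + 8665) - 5904)*(-32674) = ((8345 + 8665) - 5904)*(-32674) = (17010 - 5904)*(-32674) = 11106*(-32674) = -362877444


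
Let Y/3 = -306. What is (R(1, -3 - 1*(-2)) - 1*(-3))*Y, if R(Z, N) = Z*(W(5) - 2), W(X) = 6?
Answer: -6426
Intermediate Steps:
Y = -918 (Y = 3*(-306) = -918)
R(Z, N) = 4*Z (R(Z, N) = Z*(6 - 2) = Z*4 = 4*Z)
(R(1, -3 - 1*(-2)) - 1*(-3))*Y = (4*1 - 1*(-3))*(-918) = (4 + 3)*(-918) = 7*(-918) = -6426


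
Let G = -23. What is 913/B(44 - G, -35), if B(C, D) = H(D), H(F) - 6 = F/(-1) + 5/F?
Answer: 581/26 ≈ 22.346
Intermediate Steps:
H(F) = 6 - F + 5/F (H(F) = 6 + (F/(-1) + 5/F) = 6 + (F*(-1) + 5/F) = 6 + (-F + 5/F) = 6 - F + 5/F)
B(C, D) = 6 - D + 5/D
913/B(44 - G, -35) = 913/(6 - 1*(-35) + 5/(-35)) = 913/(6 + 35 + 5*(-1/35)) = 913/(6 + 35 - ⅐) = 913/(286/7) = 913*(7/286) = 581/26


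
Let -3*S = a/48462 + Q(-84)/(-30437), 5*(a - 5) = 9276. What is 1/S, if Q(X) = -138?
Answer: -22125568410/316533317 ≈ -69.900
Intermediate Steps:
a = 9301/5 (a = 5 + (1/5)*9276 = 5 + 9276/5 = 9301/5 ≈ 1860.2)
S = -316533317/22125568410 (S = -((9301/5)/48462 - 138/(-30437))/3 = -((9301/5)*(1/48462) - 138*(-1/30437))/3 = -(9301/242310 + 138/30437)/3 = -1/3*316533317/7375189470 = -316533317/22125568410 ≈ -0.014306)
1/S = 1/(-316533317/22125568410) = -22125568410/316533317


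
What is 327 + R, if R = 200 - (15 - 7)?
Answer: 519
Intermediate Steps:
R = 192 (R = 200 - 1*8 = 200 - 8 = 192)
327 + R = 327 + 192 = 519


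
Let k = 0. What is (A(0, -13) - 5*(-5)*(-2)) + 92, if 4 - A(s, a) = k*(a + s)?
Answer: 46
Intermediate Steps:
A(s, a) = 4 (A(s, a) = 4 - 0*(a + s) = 4 - 1*0 = 4 + 0 = 4)
(A(0, -13) - 5*(-5)*(-2)) + 92 = (4 - 5*(-5)*(-2)) + 92 = (4 + 25*(-2)) + 92 = (4 - 50) + 92 = -46 + 92 = 46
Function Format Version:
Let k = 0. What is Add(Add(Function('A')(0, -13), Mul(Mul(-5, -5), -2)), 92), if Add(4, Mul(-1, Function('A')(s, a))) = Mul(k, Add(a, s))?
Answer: 46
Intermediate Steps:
Function('A')(s, a) = 4 (Function('A')(s, a) = Add(4, Mul(-1, Mul(0, Add(a, s)))) = Add(4, Mul(-1, 0)) = Add(4, 0) = 4)
Add(Add(Function('A')(0, -13), Mul(Mul(-5, -5), -2)), 92) = Add(Add(4, Mul(Mul(-5, -5), -2)), 92) = Add(Add(4, Mul(25, -2)), 92) = Add(Add(4, -50), 92) = Add(-46, 92) = 46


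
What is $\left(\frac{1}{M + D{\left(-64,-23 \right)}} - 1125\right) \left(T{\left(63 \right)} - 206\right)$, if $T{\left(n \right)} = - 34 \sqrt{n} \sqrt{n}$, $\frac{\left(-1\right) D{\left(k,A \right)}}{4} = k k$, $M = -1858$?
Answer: $\frac{24093122674}{9121} \approx 2.6415 \cdot 10^{6}$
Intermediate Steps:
$D{\left(k,A \right)} = - 4 k^{2}$ ($D{\left(k,A \right)} = - 4 k k = - 4 k^{2}$)
$T{\left(n \right)} = - 34 n$
$\left(\frac{1}{M + D{\left(-64,-23 \right)}} - 1125\right) \left(T{\left(63 \right)} - 206\right) = \left(\frac{1}{-1858 - 4 \left(-64\right)^{2}} - 1125\right) \left(\left(-34\right) 63 - 206\right) = \left(\frac{1}{-1858 - 16384} - 1125\right) \left(-2142 - 206\right) = \left(\frac{1}{-1858 - 16384} - 1125\right) \left(-2348\right) = \left(\frac{1}{-18242} - 1125\right) \left(-2348\right) = \left(- \frac{1}{18242} - 1125\right) \left(-2348\right) = \left(- \frac{20522251}{18242}\right) \left(-2348\right) = \frac{24093122674}{9121}$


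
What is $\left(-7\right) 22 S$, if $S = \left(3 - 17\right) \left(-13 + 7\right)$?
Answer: $-12936$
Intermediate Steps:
$S = 84$ ($S = \left(-14\right) \left(-6\right) = 84$)
$\left(-7\right) 22 S = \left(-7\right) 22 \cdot 84 = \left(-154\right) 84 = -12936$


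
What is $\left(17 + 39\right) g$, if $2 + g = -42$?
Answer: $-2464$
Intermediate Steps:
$g = -44$ ($g = -2 - 42 = -44$)
$\left(17 + 39\right) g = \left(17 + 39\right) \left(-44\right) = 56 \left(-44\right) = -2464$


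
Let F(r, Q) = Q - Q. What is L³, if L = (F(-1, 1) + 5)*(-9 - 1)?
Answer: -125000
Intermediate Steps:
F(r, Q) = 0
L = -50 (L = (0 + 5)*(-9 - 1) = 5*(-10) = -50)
L³ = (-50)³ = -125000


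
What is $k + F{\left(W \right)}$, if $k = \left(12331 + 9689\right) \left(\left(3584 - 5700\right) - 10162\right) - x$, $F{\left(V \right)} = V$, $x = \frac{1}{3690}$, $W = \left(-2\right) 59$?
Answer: $- \frac{997634591821}{3690} \approx -2.7036 \cdot 10^{8}$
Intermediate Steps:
$W = -118$
$x = \frac{1}{3690} \approx 0.000271$
$k = - \frac{997634156401}{3690}$ ($k = \left(12331 + 9689\right) \left(\left(3584 - 5700\right) - 10162\right) - \frac{1}{3690} = 22020 \left(-2116 - 10162\right) - \frac{1}{3690} = 22020 \left(-12278\right) - \frac{1}{3690} = -270361560 - \frac{1}{3690} = - \frac{997634156401}{3690} \approx -2.7036 \cdot 10^{8}$)
$k + F{\left(W \right)} = - \frac{997634156401}{3690} - 118 = - \frac{997634591821}{3690}$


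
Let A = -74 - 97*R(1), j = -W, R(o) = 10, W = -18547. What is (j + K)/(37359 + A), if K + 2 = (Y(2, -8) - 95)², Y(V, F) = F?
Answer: 9718/12105 ≈ 0.80281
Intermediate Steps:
K = 10607 (K = -2 + (-8 - 95)² = -2 + (-103)² = -2 + 10609 = 10607)
j = 18547 (j = -1*(-18547) = 18547)
A = -1044 (A = -74 - 97*10 = -74 - 970 = -1044)
(j + K)/(37359 + A) = (18547 + 10607)/(37359 - 1044) = 29154/36315 = 29154*(1/36315) = 9718/12105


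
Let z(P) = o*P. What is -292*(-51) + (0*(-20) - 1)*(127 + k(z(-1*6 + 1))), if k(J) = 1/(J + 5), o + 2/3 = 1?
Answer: 147647/10 ≈ 14765.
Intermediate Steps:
o = ⅓ (o = -⅔ + 1 = ⅓ ≈ 0.33333)
z(P) = P/3
k(J) = 1/(5 + J)
-292*(-51) + (0*(-20) - 1)*(127 + k(z(-1*6 + 1))) = -292*(-51) + (0*(-20) - 1)*(127 + 1/(5 + (-1*6 + 1)/3)) = 14892 + (0 - 1)*(127 + 1/(5 + (-6 + 1)/3)) = 14892 - (127 + 1/(5 + (⅓)*(-5))) = 14892 - (127 + 1/(5 - 5/3)) = 14892 - (127 + 1/(10/3)) = 14892 - (127 + 3/10) = 14892 - 1*1273/10 = 14892 - 1273/10 = 147647/10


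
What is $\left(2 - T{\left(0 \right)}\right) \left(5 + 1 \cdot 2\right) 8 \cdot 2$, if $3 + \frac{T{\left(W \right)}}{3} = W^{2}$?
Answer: $1232$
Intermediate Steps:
$T{\left(W \right)} = -9 + 3 W^{2}$
$\left(2 - T{\left(0 \right)}\right) \left(5 + 1 \cdot 2\right) 8 \cdot 2 = \left(2 - \left(-9 + 3 \cdot 0^{2}\right)\right) \left(5 + 1 \cdot 2\right) 8 \cdot 2 = \left(2 - \left(-9 + 3 \cdot 0\right)\right) \left(5 + 2\right) 8 \cdot 2 = \left(2 - \left(-9 + 0\right)\right) 7 \cdot 8 \cdot 2 = \left(2 - -9\right) 7 \cdot 8 \cdot 2 = \left(2 + 9\right) 7 \cdot 8 \cdot 2 = 11 \cdot 7 \cdot 8 \cdot 2 = 77 \cdot 8 \cdot 2 = 616 \cdot 2 = 1232$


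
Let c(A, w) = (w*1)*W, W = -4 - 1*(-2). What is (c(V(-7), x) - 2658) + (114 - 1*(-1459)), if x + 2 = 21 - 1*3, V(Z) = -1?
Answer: -1117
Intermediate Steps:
W = -2 (W = -4 + 2 = -2)
x = 16 (x = -2 + (21 - 1*3) = -2 + (21 - 3) = -2 + 18 = 16)
c(A, w) = -2*w (c(A, w) = (w*1)*(-2) = w*(-2) = -2*w)
(c(V(-7), x) - 2658) + (114 - 1*(-1459)) = (-2*16 - 2658) + (114 - 1*(-1459)) = (-32 - 2658) + (114 + 1459) = -2690 + 1573 = -1117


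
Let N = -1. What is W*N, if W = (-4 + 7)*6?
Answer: -18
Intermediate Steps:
W = 18 (W = 3*6 = 18)
W*N = 18*(-1) = -18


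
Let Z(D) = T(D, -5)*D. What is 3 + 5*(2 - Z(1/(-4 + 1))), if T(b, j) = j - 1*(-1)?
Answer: 19/3 ≈ 6.3333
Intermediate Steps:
T(b, j) = 1 + j (T(b, j) = j + 1 = 1 + j)
Z(D) = -4*D (Z(D) = (1 - 5)*D = -4*D)
3 + 5*(2 - Z(1/(-4 + 1))) = 3 + 5*(2 - (-4)/(-4 + 1)) = 3 + 5*(2 - (-4)/(-3)) = 3 + 5*(2 - (-4)*(-1)/3) = 3 + 5*(2 - 1*4/3) = 3 + 5*(2 - 4/3) = 3 + 5*(2/3) = 3 + 10/3 = 19/3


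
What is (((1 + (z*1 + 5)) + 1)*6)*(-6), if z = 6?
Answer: -468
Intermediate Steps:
(((1 + (z*1 + 5)) + 1)*6)*(-6) = (((1 + (6*1 + 5)) + 1)*6)*(-6) = (((1 + (6 + 5)) + 1)*6)*(-6) = (((1 + 11) + 1)*6)*(-6) = ((12 + 1)*6)*(-6) = (13*6)*(-6) = 78*(-6) = -468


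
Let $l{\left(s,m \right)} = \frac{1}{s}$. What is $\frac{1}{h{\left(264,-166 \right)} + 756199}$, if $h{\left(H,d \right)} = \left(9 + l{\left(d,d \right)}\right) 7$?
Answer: $\frac{166}{125539485} \approx 1.3223 \cdot 10^{-6}$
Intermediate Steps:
$h{\left(H,d \right)} = 63 + \frac{7}{d}$ ($h{\left(H,d \right)} = \left(9 + \frac{1}{d}\right) 7 = 63 + \frac{7}{d}$)
$\frac{1}{h{\left(264,-166 \right)} + 756199} = \frac{1}{\left(63 + \frac{7}{-166}\right) + 756199} = \frac{1}{\left(63 + 7 \left(- \frac{1}{166}\right)\right) + 756199} = \frac{1}{\left(63 - \frac{7}{166}\right) + 756199} = \frac{1}{\frac{10451}{166} + 756199} = \frac{1}{\frac{125539485}{166}} = \frac{166}{125539485}$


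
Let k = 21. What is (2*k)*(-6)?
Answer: -252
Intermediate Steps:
(2*k)*(-6) = (2*21)*(-6) = 42*(-6) = -252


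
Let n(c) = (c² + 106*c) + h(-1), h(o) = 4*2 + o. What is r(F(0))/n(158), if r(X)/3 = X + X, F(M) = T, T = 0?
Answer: 0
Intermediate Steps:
F(M) = 0
h(o) = 8 + o
r(X) = 6*X (r(X) = 3*(X + X) = 3*(2*X) = 6*X)
n(c) = 7 + c² + 106*c (n(c) = (c² + 106*c) + (8 - 1) = (c² + 106*c) + 7 = 7 + c² + 106*c)
r(F(0))/n(158) = (6*0)/(7 + 158² + 106*158) = 0/(7 + 24964 + 16748) = 0/41719 = 0*(1/41719) = 0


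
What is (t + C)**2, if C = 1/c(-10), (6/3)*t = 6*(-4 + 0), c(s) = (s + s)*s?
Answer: 5755201/40000 ≈ 143.88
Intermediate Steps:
c(s) = 2*s**2 (c(s) = (2*s)*s = 2*s**2)
t = -12 (t = (6*(-4 + 0))/2 = (6*(-4))/2 = (1/2)*(-24) = -12)
C = 1/200 (C = 1/(2*(-10)**2) = 1/(2*100) = 1/200 ≈ 0.0050000)
(t + C)**2 = (-12 + 1/200)**2 = (-2399/200)**2 = 5755201/40000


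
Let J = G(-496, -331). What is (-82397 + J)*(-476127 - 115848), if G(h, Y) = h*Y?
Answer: -48411123525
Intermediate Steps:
G(h, Y) = Y*h
J = 164176 (J = -331*(-496) = 164176)
(-82397 + J)*(-476127 - 115848) = (-82397 + 164176)*(-476127 - 115848) = 81779*(-591975) = -48411123525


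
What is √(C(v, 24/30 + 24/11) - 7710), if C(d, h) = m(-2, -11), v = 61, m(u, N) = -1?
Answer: I*√7711 ≈ 87.812*I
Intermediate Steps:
C(d, h) = -1
√(C(v, 24/30 + 24/11) - 7710) = √(-1 - 7710) = √(-7711) = I*√7711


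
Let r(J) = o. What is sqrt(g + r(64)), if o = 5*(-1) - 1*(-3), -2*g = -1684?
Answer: 2*sqrt(210) ≈ 28.983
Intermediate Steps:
g = 842 (g = -1/2*(-1684) = 842)
o = -2 (o = -5 + 3 = -2)
r(J) = -2
sqrt(g + r(64)) = sqrt(842 - 2) = sqrt(840) = 2*sqrt(210)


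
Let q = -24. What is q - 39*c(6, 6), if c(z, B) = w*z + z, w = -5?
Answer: 912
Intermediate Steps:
c(z, B) = -4*z (c(z, B) = -5*z + z = -4*z)
q - 39*c(6, 6) = -24 - (-156)*6 = -24 - 39*(-24) = -24 + 936 = 912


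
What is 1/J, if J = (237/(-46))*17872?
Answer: -23/2117832 ≈ -1.0860e-5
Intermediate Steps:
J = -2117832/23 (J = (237*(-1/46))*17872 = -237/46*17872 = -2117832/23 ≈ -92080.)
1/J = 1/(-2117832/23) = -23/2117832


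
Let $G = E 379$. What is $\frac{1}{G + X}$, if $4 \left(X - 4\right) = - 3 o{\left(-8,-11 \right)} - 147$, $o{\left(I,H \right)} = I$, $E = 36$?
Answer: $\frac{4}{54469} \approx 7.3436 \cdot 10^{-5}$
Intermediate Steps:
$G = 13644$ ($G = 36 \cdot 379 = 13644$)
$X = - \frac{107}{4}$ ($X = 4 + \frac{\left(-3\right) \left(-8\right) - 147}{4} = 4 + \frac{24 - 147}{4} = 4 + \frac{1}{4} \left(-123\right) = 4 - \frac{123}{4} = - \frac{107}{4} \approx -26.75$)
$\frac{1}{G + X} = \frac{1}{13644 - \frac{107}{4}} = \frac{1}{\frac{54469}{4}} = \frac{4}{54469}$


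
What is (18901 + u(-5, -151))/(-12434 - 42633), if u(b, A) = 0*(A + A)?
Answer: -18901/55067 ≈ -0.34324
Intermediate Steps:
u(b, A) = 0 (u(b, A) = 0*(2*A) = 0)
(18901 + u(-5, -151))/(-12434 - 42633) = (18901 + 0)/(-12434 - 42633) = 18901/(-55067) = 18901*(-1/55067) = -18901/55067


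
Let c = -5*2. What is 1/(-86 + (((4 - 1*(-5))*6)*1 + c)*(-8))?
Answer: -1/438 ≈ -0.0022831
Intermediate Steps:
c = -10
1/(-86 + (((4 - 1*(-5))*6)*1 + c)*(-8)) = 1/(-86 + (((4 - 1*(-5))*6)*1 - 10)*(-8)) = 1/(-86 + (((4 + 5)*6)*1 - 10)*(-8)) = 1/(-86 + ((9*6)*1 - 10)*(-8)) = 1/(-86 + (54*1 - 10)*(-8)) = 1/(-86 + (54 - 10)*(-8)) = 1/(-86 + 44*(-8)) = 1/(-86 - 352) = 1/(-438) = -1/438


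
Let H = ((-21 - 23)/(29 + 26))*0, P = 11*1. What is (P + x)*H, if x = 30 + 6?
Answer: 0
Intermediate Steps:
P = 11
x = 36
H = 0 (H = -44/55*0 = -44*1/55*0 = -4/5*0 = 0)
(P + x)*H = (11 + 36)*0 = 47*0 = 0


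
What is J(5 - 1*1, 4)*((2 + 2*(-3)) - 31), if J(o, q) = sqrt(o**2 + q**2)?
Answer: -140*sqrt(2) ≈ -197.99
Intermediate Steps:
J(5 - 1*1, 4)*((2 + 2*(-3)) - 31) = sqrt((5 - 1*1)**2 + 4**2)*((2 + 2*(-3)) - 31) = sqrt((5 - 1)**2 + 16)*((2 - 6) - 31) = sqrt(4**2 + 16)*(-4 - 31) = sqrt(16 + 16)*(-35) = sqrt(32)*(-35) = (4*sqrt(2))*(-35) = -140*sqrt(2)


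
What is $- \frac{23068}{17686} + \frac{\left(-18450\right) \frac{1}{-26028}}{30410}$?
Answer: $- \frac{101434780633}{77770400196} \approx -1.3043$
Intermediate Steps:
$- \frac{23068}{17686} + \frac{\left(-18450\right) \frac{1}{-26028}}{30410} = \left(-23068\right) \frac{1}{17686} + \left(-18450\right) \left(- \frac{1}{26028}\right) \frac{1}{30410} = - \frac{11534}{8843} + \frac{1025}{1446} \cdot \frac{1}{30410} = - \frac{11534}{8843} + \frac{205}{8794572} = - \frac{101434780633}{77770400196}$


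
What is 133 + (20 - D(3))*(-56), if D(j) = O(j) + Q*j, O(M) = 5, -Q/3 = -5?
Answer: 1813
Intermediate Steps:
Q = 15 (Q = -3*(-5) = 15)
D(j) = 5 + 15*j
133 + (20 - D(3))*(-56) = 133 + (20 - (5 + 15*3))*(-56) = 133 + (20 - (5 + 45))*(-56) = 133 + (20 - 1*50)*(-56) = 133 + (20 - 50)*(-56) = 133 - 30*(-56) = 133 + 1680 = 1813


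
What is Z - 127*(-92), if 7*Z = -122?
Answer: 81666/7 ≈ 11667.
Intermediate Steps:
Z = -122/7 (Z = (⅐)*(-122) = -122/7 ≈ -17.429)
Z - 127*(-92) = -122/7 - 127*(-92) = -122/7 + 11684 = 81666/7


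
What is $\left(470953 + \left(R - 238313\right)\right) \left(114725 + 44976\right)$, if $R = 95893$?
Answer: $52467048633$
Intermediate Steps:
$\left(470953 + \left(R - 238313\right)\right) \left(114725 + 44976\right) = \left(470953 + \left(95893 - 238313\right)\right) \left(114725 + 44976\right) = \left(470953 - 142420\right) 159701 = 328533 \cdot 159701 = 52467048633$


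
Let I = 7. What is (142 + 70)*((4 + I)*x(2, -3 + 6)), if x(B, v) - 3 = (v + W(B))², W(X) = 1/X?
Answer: 35563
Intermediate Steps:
x(B, v) = 3 + (v + 1/B)²
(142 + 70)*((4 + I)*x(2, -3 + 6)) = (142 + 70)*((4 + 7)*(3 + (1 + 2*(-3 + 6))²/2²)) = 212*(11*(3 + (1 + 2*3)²/4)) = 212*(11*(3 + (1 + 6)²/4)) = 212*(11*(3 + (¼)*7²)) = 212*(11*(3 + (¼)*49)) = 212*(11*(3 + 49/4)) = 212*(11*(61/4)) = 212*(671/4) = 35563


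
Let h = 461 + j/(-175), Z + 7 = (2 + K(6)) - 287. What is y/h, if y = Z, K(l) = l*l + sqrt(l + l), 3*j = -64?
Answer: -134400/242089 + 1050*sqrt(3)/242089 ≈ -0.54766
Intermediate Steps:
j = -64/3 (j = (1/3)*(-64) = -64/3 ≈ -21.333)
K(l) = l**2 + sqrt(2)*sqrt(l) (K(l) = l**2 + sqrt(2*l) = l**2 + sqrt(2)*sqrt(l))
Z = -256 + 2*sqrt(3) (Z = -7 + ((2 + (6**2 + sqrt(2)*sqrt(6))) - 287) = -7 + ((2 + (36 + 2*sqrt(3))) - 287) = -7 + ((38 + 2*sqrt(3)) - 287) = -7 + (-249 + 2*sqrt(3)) = -256 + 2*sqrt(3) ≈ -252.54)
y = -256 + 2*sqrt(3) ≈ -252.54
h = 242089/525 (h = 461 - 64/3/(-175) = 461 - 64/3*(-1/175) = 461 + 64/525 = 242089/525 ≈ 461.12)
y/h = (-256 + 2*sqrt(3))/(242089/525) = (-256 + 2*sqrt(3))*(525/242089) = -134400/242089 + 1050*sqrt(3)/242089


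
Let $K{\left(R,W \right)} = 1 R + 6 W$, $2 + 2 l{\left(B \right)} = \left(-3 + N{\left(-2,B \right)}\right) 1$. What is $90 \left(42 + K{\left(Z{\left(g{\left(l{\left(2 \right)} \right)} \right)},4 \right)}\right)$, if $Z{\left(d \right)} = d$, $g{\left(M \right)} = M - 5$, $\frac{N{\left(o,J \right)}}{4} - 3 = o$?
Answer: $5445$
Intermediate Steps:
$N{\left(o,J \right)} = 12 + 4 o$
$l{\left(B \right)} = - \frac{1}{2}$ ($l{\left(B \right)} = -1 + \frac{\left(-3 + \left(12 + 4 \left(-2\right)\right)\right) 1}{2} = -1 + \frac{\left(-3 + \left(12 - 8\right)\right) 1}{2} = -1 + \frac{\left(-3 + 4\right) 1}{2} = -1 + \frac{1 \cdot 1}{2} = -1 + \frac{1}{2} \cdot 1 = -1 + \frac{1}{2} = - \frac{1}{2}$)
$g{\left(M \right)} = -5 + M$
$K{\left(R,W \right)} = R + 6 W$
$90 \left(42 + K{\left(Z{\left(g{\left(l{\left(2 \right)} \right)} \right)},4 \right)}\right) = 90 \left(42 + \left(\left(-5 - \frac{1}{2}\right) + 6 \cdot 4\right)\right) = 90 \left(42 + \left(- \frac{11}{2} + 24\right)\right) = 90 \left(42 + \frac{37}{2}\right) = 90 \cdot \frac{121}{2} = 5445$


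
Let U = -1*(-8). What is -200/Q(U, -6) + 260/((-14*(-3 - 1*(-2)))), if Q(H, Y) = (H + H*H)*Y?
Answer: 7195/378 ≈ 19.034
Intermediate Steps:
U = 8
Q(H, Y) = Y*(H + H²) (Q(H, Y) = (H + H²)*Y = Y*(H + H²))
-200/Q(U, -6) + 260/((-14*(-3 - 1*(-2)))) = -200*(-1/(48*(1 + 8))) + 260/((-14*(-3 - 1*(-2)))) = -200/(8*(-6)*9) + 260/((-14*(-3 + 2))) = -200/(-432) + 260/((-14*(-1))) = -200*(-1/432) + 260/14 = 25/54 + 260*(1/14) = 25/54 + 130/7 = 7195/378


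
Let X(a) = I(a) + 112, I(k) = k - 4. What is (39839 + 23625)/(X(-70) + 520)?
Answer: 31732/279 ≈ 113.73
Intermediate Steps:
I(k) = -4 + k
X(a) = 108 + a (X(a) = (-4 + a) + 112 = 108 + a)
(39839 + 23625)/(X(-70) + 520) = (39839 + 23625)/((108 - 70) + 520) = 63464/(38 + 520) = 63464/558 = 63464*(1/558) = 31732/279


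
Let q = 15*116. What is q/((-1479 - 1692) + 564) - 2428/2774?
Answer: -1859426/1205303 ≈ -1.5427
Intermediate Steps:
q = 1740
q/((-1479 - 1692) + 564) - 2428/2774 = 1740/((-1479 - 1692) + 564) - 2428/2774 = 1740/(-3171 + 564) - 2428*1/2774 = 1740/(-2607) - 1214/1387 = 1740*(-1/2607) - 1214/1387 = -580/869 - 1214/1387 = -1859426/1205303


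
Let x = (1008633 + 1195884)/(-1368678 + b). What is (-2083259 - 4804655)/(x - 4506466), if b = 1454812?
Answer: 593283584476/388157737927 ≈ 1.5285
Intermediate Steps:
x = 2204517/86134 (x = (1008633 + 1195884)/(-1368678 + 1454812) = 2204517/86134 ≈ 25.594)
(-2083259 - 4804655)/(x - 4506466) = (-2083259 - 4804655)/(2204517/86134 - 4506466) = -6887914/(-388157737927/86134) = -6887914*(-86134/388157737927) = 593283584476/388157737927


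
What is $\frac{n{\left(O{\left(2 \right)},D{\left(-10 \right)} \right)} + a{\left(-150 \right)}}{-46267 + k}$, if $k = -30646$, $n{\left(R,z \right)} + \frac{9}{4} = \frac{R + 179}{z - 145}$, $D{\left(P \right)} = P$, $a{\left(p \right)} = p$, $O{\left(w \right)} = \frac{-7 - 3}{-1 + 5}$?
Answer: $\frac{95101}{47686060} \approx 0.0019943$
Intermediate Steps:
$O{\left(w \right)} = - \frac{5}{2}$ ($O{\left(w \right)} = - \frac{10}{4} = \left(-10\right) \frac{1}{4} = - \frac{5}{2}$)
$n{\left(R,z \right)} = - \frac{9}{4} + \frac{179 + R}{-145 + z}$ ($n{\left(R,z \right)} = - \frac{9}{4} + \frac{R + 179}{z - 145} = - \frac{9}{4} + \frac{179 + R}{-145 + z}$)
$\frac{n{\left(O{\left(2 \right)},D{\left(-10 \right)} \right)} + a{\left(-150 \right)}}{-46267 + k} = \frac{\frac{2021 - -90 + 4 \left(- \frac{5}{2}\right)}{4 \left(-145 - 10\right)} - 150}{-46267 - 30646} = \frac{\frac{2021 + 90 - 10}{4 \left(-155\right)} - 150}{-76913} = \left(\frac{1}{4} \left(- \frac{1}{155}\right) 2101 - 150\right) \left(- \frac{1}{76913}\right) = \left(- \frac{2101}{620} - 150\right) \left(- \frac{1}{76913}\right) = \left(- \frac{95101}{620}\right) \left(- \frac{1}{76913}\right) = \frac{95101}{47686060}$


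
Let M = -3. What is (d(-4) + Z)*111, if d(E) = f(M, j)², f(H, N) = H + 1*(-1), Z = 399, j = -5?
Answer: 46065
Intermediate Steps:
f(H, N) = -1 + H (f(H, N) = H - 1 = -1 + H)
d(E) = 16 (d(E) = (-1 - 3)² = (-4)² = 16)
(d(-4) + Z)*111 = (16 + 399)*111 = 415*111 = 46065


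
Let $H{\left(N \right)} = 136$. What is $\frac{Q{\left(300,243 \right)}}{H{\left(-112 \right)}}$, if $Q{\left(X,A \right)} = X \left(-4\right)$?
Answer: $- \frac{150}{17} \approx -8.8235$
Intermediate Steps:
$Q{\left(X,A \right)} = - 4 X$
$\frac{Q{\left(300,243 \right)}}{H{\left(-112 \right)}} = \frac{\left(-4\right) 300}{136} = \left(-1200\right) \frac{1}{136} = - \frac{150}{17}$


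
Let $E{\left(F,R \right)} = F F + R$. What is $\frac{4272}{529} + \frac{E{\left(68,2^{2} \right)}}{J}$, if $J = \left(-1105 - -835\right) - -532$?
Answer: $\frac{1783738}{69299} \approx 25.74$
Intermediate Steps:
$E{\left(F,R \right)} = R + F^{2}$ ($E{\left(F,R \right)} = F^{2} + R = R + F^{2}$)
$J = 262$ ($J = \left(-1105 + 835\right) + 532 = -270 + 532 = 262$)
$\frac{4272}{529} + \frac{E{\left(68,2^{2} \right)}}{J} = \frac{4272}{529} + \frac{2^{2} + 68^{2}}{262} = 4272 \cdot \frac{1}{529} + \left(4 + 4624\right) \frac{1}{262} = \frac{4272}{529} + 4628 \cdot \frac{1}{262} = \frac{4272}{529} + \frac{2314}{131} = \frac{1783738}{69299}$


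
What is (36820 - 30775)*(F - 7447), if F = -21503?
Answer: -175002750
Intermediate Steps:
(36820 - 30775)*(F - 7447) = (36820 - 30775)*(-21503 - 7447) = 6045*(-28950) = -175002750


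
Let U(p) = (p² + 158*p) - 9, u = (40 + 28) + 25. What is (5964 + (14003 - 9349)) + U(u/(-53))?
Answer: 29030548/2809 ≈ 10335.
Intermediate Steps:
u = 93 (u = 68 + 25 = 93)
U(p) = -9 + p² + 158*p
(5964 + (14003 - 9349)) + U(u/(-53)) = (5964 + (14003 - 9349)) + (-9 + (93/(-53))² + 158*(93/(-53))) = (5964 + 4654) + (-9 + (93*(-1/53))² + 158*(93*(-1/53))) = 10618 + (-9 + (-93/53)² + 158*(-93/53)) = 10618 + (-9 + 8649/2809 - 14694/53) = 10618 - 795414/2809 = 29030548/2809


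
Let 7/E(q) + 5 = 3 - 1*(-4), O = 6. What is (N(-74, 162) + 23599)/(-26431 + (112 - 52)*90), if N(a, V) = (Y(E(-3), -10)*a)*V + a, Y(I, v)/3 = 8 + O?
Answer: 479971/21031 ≈ 22.822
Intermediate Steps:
E(q) = 7/2 (E(q) = 7/(-5 + (3 - 1*(-4))) = 7/(-5 + (3 + 4)) = 7/(-5 + 7) = 7/2)
Y(I, v) = 42 (Y(I, v) = 3*(8 + 6) = 3*14 = 42)
N(a, V) = a + 42*V*a (N(a, V) = (42*a)*V + a = 42*V*a + a = a + 42*V*a)
(N(-74, 162) + 23599)/(-26431 + (112 - 52)*90) = (-74*(1 + 42*162) + 23599)/(-26431 + (112 - 52)*90) = (-74*(1 + 6804) + 23599)/(-26431 + 60*90) = (-74*6805 + 23599)/(-26431 + 5400) = (-503570 + 23599)/(-21031) = -479971*(-1/21031) = 479971/21031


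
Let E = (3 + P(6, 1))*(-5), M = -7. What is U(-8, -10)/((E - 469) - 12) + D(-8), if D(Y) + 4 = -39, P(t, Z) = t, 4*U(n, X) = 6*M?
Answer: -45215/1052 ≈ -42.980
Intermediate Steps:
U(n, X) = -21/2 (U(n, X) = (6*(-7))/4 = (1/4)*(-42) = -21/2)
D(Y) = -43 (D(Y) = -4 - 39 = -43)
E = -45 (E = (3 + 6)*(-5) = 9*(-5) = -45)
U(-8, -10)/((E - 469) - 12) + D(-8) = -21/2/((-45 - 469) - 12) - 43 = -21/2/(-514 - 12) - 43 = -21/2/(-526) - 43 = -1/526*(-21/2) - 43 = 21/1052 - 43 = -45215/1052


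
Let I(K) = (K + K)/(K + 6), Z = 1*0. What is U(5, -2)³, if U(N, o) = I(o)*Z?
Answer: 0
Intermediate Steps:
Z = 0
I(K) = 2*K/(6 + K) (I(K) = (2*K)/(6 + K) = 2*K/(6 + K))
U(N, o) = 0 (U(N, o) = (2*o/(6 + o))*0 = 0)
U(5, -2)³ = 0³ = 0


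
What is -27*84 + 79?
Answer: -2189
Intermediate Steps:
-27*84 + 79 = -2268 + 79 = -2189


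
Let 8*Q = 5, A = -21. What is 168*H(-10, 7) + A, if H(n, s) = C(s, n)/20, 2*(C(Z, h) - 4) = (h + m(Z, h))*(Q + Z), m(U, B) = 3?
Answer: -8463/40 ≈ -211.57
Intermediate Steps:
Q = 5/8 (Q = (⅛)*5 = 5/8 ≈ 0.62500)
C(Z, h) = 4 + (3 + h)*(5/8 + Z)/2 (C(Z, h) = 4 + ((h + 3)*(5/8 + Z))/2 = 4 + ((3 + h)*(5/8 + Z))/2 = 4 + (3 + h)*(5/8 + Z)/2)
H(n, s) = 79/320 + n/64 + 3*s/40 + n*s/40 (H(n, s) = (79/16 + 3*s/2 + 5*n/16 + s*n/2)/20 = (79/16 + 3*s/2 + 5*n/16 + n*s/2)*(1/20) = 79/320 + n/64 + 3*s/40 + n*s/40)
168*H(-10, 7) + A = 168*(79/320 + (1/64)*(-10) + (3/40)*7 + (1/40)*(-10)*7) - 21 = 168*(79/320 - 5/32 + 21/40 - 7/4) - 21 = 168*(-363/320) - 21 = -7623/40 - 21 = -8463/40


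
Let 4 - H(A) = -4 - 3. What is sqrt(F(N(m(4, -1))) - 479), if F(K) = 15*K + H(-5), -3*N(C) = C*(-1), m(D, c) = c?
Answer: I*sqrt(473) ≈ 21.749*I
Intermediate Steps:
H(A) = 11 (H(A) = 4 - (-4 - 3) = 4 - 1*(-7) = 4 + 7 = 11)
N(C) = C/3 (N(C) = -C*(-1)/3 = -(-1)*C/3 = C/3)
F(K) = 11 + 15*K (F(K) = 15*K + 11 = 11 + 15*K)
sqrt(F(N(m(4, -1))) - 479) = sqrt((11 + 15*((1/3)*(-1))) - 479) = sqrt((11 + 15*(-1/3)) - 479) = sqrt((11 - 5) - 479) = sqrt(6 - 479) = sqrt(-473) = I*sqrt(473)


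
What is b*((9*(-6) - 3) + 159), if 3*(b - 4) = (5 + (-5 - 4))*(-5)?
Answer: 1088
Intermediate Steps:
b = 32/3 (b = 4 + ((5 + (-5 - 4))*(-5))/3 = 4 + ((5 - 9)*(-5))/3 = 4 + (-4*(-5))/3 = 4 + (1/3)*20 = 4 + 20/3 = 32/3 ≈ 10.667)
b*((9*(-6) - 3) + 159) = 32*((9*(-6) - 3) + 159)/3 = 32*((-54 - 3) + 159)/3 = 32*(-57 + 159)/3 = (32/3)*102 = 1088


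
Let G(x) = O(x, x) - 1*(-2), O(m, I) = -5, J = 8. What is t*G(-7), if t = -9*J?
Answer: 216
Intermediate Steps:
G(x) = -3 (G(x) = -5 - 1*(-2) = -5 + 2 = -3)
t = -72 (t = -9*8 = -72)
t*G(-7) = -72*(-3) = 216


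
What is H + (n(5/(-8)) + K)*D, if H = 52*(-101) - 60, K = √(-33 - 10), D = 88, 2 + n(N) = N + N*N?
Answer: -44069/8 + 88*I*√43 ≈ -5508.6 + 577.05*I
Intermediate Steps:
n(N) = -2 + N + N² (n(N) = -2 + (N + N*N) = -2 + (N + N²) = -2 + N + N²)
K = I*√43 (K = √(-43) = I*√43 ≈ 6.5574*I)
H = -5312 (H = -5252 - 60 = -5312)
H + (n(5/(-8)) + K)*D = -5312 + ((-2 + 5/(-8) + (5/(-8))²) + I*√43)*88 = -5312 + ((-2 + 5*(-⅛) + (5*(-⅛))²) + I*√43)*88 = -5312 + ((-2 - 5/8 + (-5/8)²) + I*√43)*88 = -5312 + ((-2 - 5/8 + 25/64) + I*√43)*88 = -5312 + (-143/64 + I*√43)*88 = -5312 + (-1573/8 + 88*I*√43) = -44069/8 + 88*I*√43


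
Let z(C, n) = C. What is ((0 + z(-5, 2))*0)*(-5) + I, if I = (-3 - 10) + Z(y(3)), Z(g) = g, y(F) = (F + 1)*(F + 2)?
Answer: 7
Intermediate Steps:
y(F) = (1 + F)*(2 + F)
I = 7 (I = (-3 - 10) + (2 + 3² + 3*3) = -13 + (2 + 9 + 9) = -13 + 20 = 7)
((0 + z(-5, 2))*0)*(-5) + I = ((0 - 5)*0)*(-5) + 7 = -5*0*(-5) + 7 = 0*(-5) + 7 = 0 + 7 = 7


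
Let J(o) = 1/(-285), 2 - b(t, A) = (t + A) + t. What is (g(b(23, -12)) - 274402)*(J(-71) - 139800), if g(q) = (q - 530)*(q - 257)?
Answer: 1487259541328/95 ≈ 1.5655e+10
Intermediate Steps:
b(t, A) = 2 - A - 2*t (b(t, A) = 2 - ((t + A) + t) = 2 - ((A + t) + t) = 2 - (A + 2*t) = 2 + (-A - 2*t) = 2 - A - 2*t)
J(o) = -1/285
g(q) = (-530 + q)*(-257 + q)
(g(b(23, -12)) - 274402)*(J(-71) - 139800) = ((136210 + (2 - 1*(-12) - 2*23)**2 - 787*(2 - 1*(-12) - 2*23)) - 274402)*(-1/285 - 139800) = ((136210 + (2 + 12 - 46)**2 - 787*(2 + 12 - 46)) - 274402)*(-39843001/285) = ((136210 + (-32)**2 - 787*(-32)) - 274402)*(-39843001/285) = ((136210 + 1024 + 25184) - 274402)*(-39843001/285) = (162418 - 274402)*(-39843001/285) = -111984*(-39843001/285) = 1487259541328/95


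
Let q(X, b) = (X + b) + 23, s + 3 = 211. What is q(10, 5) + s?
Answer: 246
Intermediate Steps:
s = 208 (s = -3 + 211 = 208)
q(X, b) = 23 + X + b
q(10, 5) + s = (23 + 10 + 5) + 208 = 38 + 208 = 246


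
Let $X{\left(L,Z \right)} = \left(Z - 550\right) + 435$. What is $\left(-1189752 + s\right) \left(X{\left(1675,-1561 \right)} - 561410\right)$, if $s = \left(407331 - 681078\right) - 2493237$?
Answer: $2227982647296$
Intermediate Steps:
$X{\left(L,Z \right)} = -115 + Z$ ($X{\left(L,Z \right)} = \left(-550 + Z\right) + 435 = -115 + Z$)
$s = -2766984$ ($s = \left(407331 - 681078\right) - 2493237 = -273747 - 2493237 = -2766984$)
$\left(-1189752 + s\right) \left(X{\left(1675,-1561 \right)} - 561410\right) = \left(-1189752 - 2766984\right) \left(\left(-115 - 1561\right) - 561410\right) = - 3956736 \left(-1676 - 561410\right) = \left(-3956736\right) \left(-563086\right) = 2227982647296$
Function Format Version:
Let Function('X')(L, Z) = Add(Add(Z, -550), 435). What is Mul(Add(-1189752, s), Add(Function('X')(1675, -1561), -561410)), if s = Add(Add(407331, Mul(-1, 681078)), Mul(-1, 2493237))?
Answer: 2227982647296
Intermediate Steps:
Function('X')(L, Z) = Add(-115, Z) (Function('X')(L, Z) = Add(Add(-550, Z), 435) = Add(-115, Z))
s = -2766984 (s = Add(Add(407331, -681078), -2493237) = Add(-273747, -2493237) = -2766984)
Mul(Add(-1189752, s), Add(Function('X')(1675, -1561), -561410)) = Mul(Add(-1189752, -2766984), Add(Add(-115, -1561), -561410)) = Mul(-3956736, Add(-1676, -561410)) = Mul(-3956736, -563086) = 2227982647296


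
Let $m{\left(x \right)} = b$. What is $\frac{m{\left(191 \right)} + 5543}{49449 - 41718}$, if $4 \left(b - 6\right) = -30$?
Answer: $\frac{11083}{15462} \approx 0.71679$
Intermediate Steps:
$b = - \frac{3}{2}$ ($b = 6 + \frac{1}{4} \left(-30\right) = 6 - \frac{15}{2} = - \frac{3}{2} \approx -1.5$)
$m{\left(x \right)} = - \frac{3}{2}$
$\frac{m{\left(191 \right)} + 5543}{49449 - 41718} = \frac{- \frac{3}{2} + 5543}{49449 - 41718} = \frac{11083}{2 \cdot 7731} = \frac{11083}{2} \cdot \frac{1}{7731} = \frac{11083}{15462}$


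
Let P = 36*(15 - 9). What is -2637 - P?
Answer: -2853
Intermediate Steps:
P = 216 (P = 36*6 = 216)
-2637 - P = -2637 - 1*216 = -2637 - 216 = -2853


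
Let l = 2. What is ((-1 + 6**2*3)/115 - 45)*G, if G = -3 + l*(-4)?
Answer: 55748/115 ≈ 484.77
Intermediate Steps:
G = -11 (G = -3 + 2*(-4) = -3 - 8 = -11)
((-1 + 6**2*3)/115 - 45)*G = ((-1 + 6**2*3)/115 - 45)*(-11) = ((-1 + 36*3)*(1/115) - 45)*(-11) = ((-1 + 108)*(1/115) - 45)*(-11) = (107*(1/115) - 45)*(-11) = (107/115 - 45)*(-11) = -5068/115*(-11) = 55748/115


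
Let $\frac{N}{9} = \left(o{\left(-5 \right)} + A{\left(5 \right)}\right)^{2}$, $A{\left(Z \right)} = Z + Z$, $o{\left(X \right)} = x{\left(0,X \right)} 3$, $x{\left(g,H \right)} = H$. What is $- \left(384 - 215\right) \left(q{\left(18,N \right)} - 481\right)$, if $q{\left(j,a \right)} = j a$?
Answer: $-603161$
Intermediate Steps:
$o{\left(X \right)} = 3 X$ ($o{\left(X \right)} = X 3 = 3 X$)
$A{\left(Z \right)} = 2 Z$
$N = 225$ ($N = 9 \left(3 \left(-5\right) + 2 \cdot 5\right)^{2} = 9 \left(-15 + 10\right)^{2} = 9 \left(-5\right)^{2} = 9 \cdot 25 = 225$)
$q{\left(j,a \right)} = a j$
$- \left(384 - 215\right) \left(q{\left(18,N \right)} - 481\right) = - \left(384 - 215\right) \left(225 \cdot 18 - 481\right) = - 169 \left(4050 - 481\right) = - 169 \cdot 3569 = \left(-1\right) 603161 = -603161$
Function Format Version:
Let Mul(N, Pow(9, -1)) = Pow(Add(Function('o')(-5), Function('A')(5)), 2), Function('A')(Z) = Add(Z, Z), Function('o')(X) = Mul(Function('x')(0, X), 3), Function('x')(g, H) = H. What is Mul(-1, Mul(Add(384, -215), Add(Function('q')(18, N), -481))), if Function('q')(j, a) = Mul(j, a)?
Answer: -603161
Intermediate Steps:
Function('o')(X) = Mul(3, X) (Function('o')(X) = Mul(X, 3) = Mul(3, X))
Function('A')(Z) = Mul(2, Z)
N = 225 (N = Mul(9, Pow(Add(Mul(3, -5), Mul(2, 5)), 2)) = Mul(9, Pow(Add(-15, 10), 2)) = Mul(9, Pow(-5, 2)) = Mul(9, 25) = 225)
Function('q')(j, a) = Mul(a, j)
Mul(-1, Mul(Add(384, -215), Add(Function('q')(18, N), -481))) = Mul(-1, Mul(Add(384, -215), Add(Mul(225, 18), -481))) = Mul(-1, Mul(169, Add(4050, -481))) = Mul(-1, Mul(169, 3569)) = Mul(-1, 603161) = -603161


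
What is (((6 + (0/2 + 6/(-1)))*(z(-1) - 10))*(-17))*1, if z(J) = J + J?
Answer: 0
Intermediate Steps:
z(J) = 2*J
(((6 + (0/2 + 6/(-1)))*(z(-1) - 10))*(-17))*1 = (((6 + (0/2 + 6/(-1)))*(2*(-1) - 10))*(-17))*1 = (((6 + (0*(1/2) + 6*(-1)))*(-2 - 10))*(-17))*1 = (((6 + (0 - 6))*(-12))*(-17))*1 = (((6 - 6)*(-12))*(-17))*1 = ((0*(-12))*(-17))*1 = (0*(-17))*1 = 0*1 = 0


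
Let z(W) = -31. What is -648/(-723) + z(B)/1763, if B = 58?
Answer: 373337/424883 ≈ 0.87868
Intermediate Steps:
-648/(-723) + z(B)/1763 = -648/(-723) - 31/1763 = -648*(-1/723) - 31*1/1763 = 216/241 - 31/1763 = 373337/424883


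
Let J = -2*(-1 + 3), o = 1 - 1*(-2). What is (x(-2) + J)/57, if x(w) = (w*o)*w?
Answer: 8/57 ≈ 0.14035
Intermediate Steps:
o = 3 (o = 1 + 2 = 3)
J = -4 (J = -2*2 = -4)
x(w) = 3*w**2 (x(w) = (w*3)*w = (3*w)*w = 3*w**2)
(x(-2) + J)/57 = (3*(-2)**2 - 4)/57 = (3*4 - 4)/57 = (12 - 4)/57 = (1/57)*8 = 8/57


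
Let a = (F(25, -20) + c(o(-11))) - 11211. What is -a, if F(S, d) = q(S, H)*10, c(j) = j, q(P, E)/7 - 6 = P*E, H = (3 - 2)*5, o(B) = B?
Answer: 2052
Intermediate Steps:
H = 5 (H = 1*5 = 5)
q(P, E) = 42 + 7*E*P (q(P, E) = 42 + 7*(P*E) = 42 + 7*(E*P) = 42 + 7*E*P)
F(S, d) = 420 + 350*S (F(S, d) = (42 + 7*5*S)*10 = (42 + 35*S)*10 = 420 + 350*S)
a = -2052 (a = ((420 + 350*25) - 11) - 11211 = ((420 + 8750) - 11) - 11211 = (9170 - 11) - 11211 = 9159 - 11211 = -2052)
-a = -1*(-2052) = 2052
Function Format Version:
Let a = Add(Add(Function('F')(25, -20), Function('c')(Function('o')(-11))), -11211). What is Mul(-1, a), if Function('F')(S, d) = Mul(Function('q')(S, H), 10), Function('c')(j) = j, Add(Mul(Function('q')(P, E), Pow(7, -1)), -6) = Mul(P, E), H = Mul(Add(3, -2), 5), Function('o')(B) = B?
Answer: 2052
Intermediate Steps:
H = 5 (H = Mul(1, 5) = 5)
Function('q')(P, E) = Add(42, Mul(7, E, P)) (Function('q')(P, E) = Add(42, Mul(7, Mul(P, E))) = Add(42, Mul(7, Mul(E, P))) = Add(42, Mul(7, E, P)))
Function('F')(S, d) = Add(420, Mul(350, S)) (Function('F')(S, d) = Mul(Add(42, Mul(7, 5, S)), 10) = Mul(Add(42, Mul(35, S)), 10) = Add(420, Mul(350, S)))
a = -2052 (a = Add(Add(Add(420, Mul(350, 25)), -11), -11211) = Add(Add(Add(420, 8750), -11), -11211) = Add(Add(9170, -11), -11211) = Add(9159, -11211) = -2052)
Mul(-1, a) = Mul(-1, -2052) = 2052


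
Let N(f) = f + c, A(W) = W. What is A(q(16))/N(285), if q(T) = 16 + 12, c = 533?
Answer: 14/409 ≈ 0.034230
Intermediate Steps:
q(T) = 28
N(f) = 533 + f (N(f) = f + 533 = 533 + f)
A(q(16))/N(285) = 28/(533 + 285) = 28/818 = 28*(1/818) = 14/409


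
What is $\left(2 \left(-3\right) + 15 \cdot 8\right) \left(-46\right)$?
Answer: $-5244$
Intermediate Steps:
$\left(2 \left(-3\right) + 15 \cdot 8\right) \left(-46\right) = \left(-6 + 120\right) \left(-46\right) = 114 \left(-46\right) = -5244$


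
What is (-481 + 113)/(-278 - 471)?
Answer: 368/749 ≈ 0.49132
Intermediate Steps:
(-481 + 113)/(-278 - 471) = -368/(-749) = -368*(-1/749) = 368/749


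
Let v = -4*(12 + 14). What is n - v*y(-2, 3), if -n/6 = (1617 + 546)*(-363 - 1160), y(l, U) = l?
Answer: 19765286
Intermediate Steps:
v = -104 (v = -4*26 = -104)
n = 19765494 (n = -6*(1617 + 546)*(-363 - 1160) = -12978*(-1523) = -6*(-3294249) = 19765494)
n - v*y(-2, 3) = 19765494 - (-104)*(-2) = 19765494 - 1*208 = 19765494 - 208 = 19765286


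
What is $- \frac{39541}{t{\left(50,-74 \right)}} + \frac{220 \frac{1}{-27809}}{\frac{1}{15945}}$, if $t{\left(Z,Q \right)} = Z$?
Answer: $- \frac{1274990669}{1390450} \approx -916.96$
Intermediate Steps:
$- \frac{39541}{t{\left(50,-74 \right)}} + \frac{220 \frac{1}{-27809}}{\frac{1}{15945}} = - \frac{39541}{50} + \frac{220 \frac{1}{-27809}}{\frac{1}{15945}} = \left(-39541\right) \frac{1}{50} + 220 \left(- \frac{1}{27809}\right) \frac{1}{\frac{1}{15945}} = - \frac{39541}{50} - \frac{3507900}{27809} = - \frac{1274990669}{1390450}$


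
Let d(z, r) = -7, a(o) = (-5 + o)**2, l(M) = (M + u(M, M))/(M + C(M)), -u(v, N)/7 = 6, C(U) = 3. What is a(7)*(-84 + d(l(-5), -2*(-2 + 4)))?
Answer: -364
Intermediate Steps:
u(v, N) = -42 (u(v, N) = -7*6 = -42)
l(M) = (-42 + M)/(3 + M) (l(M) = (M - 42)/(M + 3) = (-42 + M)/(3 + M))
a(7)*(-84 + d(l(-5), -2*(-2 + 4))) = (-5 + 7)**2*(-84 - 7) = 2**2*(-91) = 4*(-91) = -364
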